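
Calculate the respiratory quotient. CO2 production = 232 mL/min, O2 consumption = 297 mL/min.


RQ = VCO2 / VO2
RQ = 232 / 297
RQ = 0.7811


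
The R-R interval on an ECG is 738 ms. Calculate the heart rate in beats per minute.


HR = 60 / RR_interval(s)
RR = 738 ms = 0.738 s
HR = 60 / 0.738 = 81.3 bpm


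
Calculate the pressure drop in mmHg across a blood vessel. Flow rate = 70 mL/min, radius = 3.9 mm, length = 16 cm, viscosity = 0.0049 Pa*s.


dP = 8*mu*L*Q / (pi*r^4)
Q = 70 mL/min = 1.16667e-06 m^3/s
dP = 10.0681 Pa = 10.0681 / 133.322 mmHg = 0.07552 mmHg


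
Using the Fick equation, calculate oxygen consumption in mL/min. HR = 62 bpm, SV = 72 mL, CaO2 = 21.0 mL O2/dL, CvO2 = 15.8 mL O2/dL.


CO = HR*SV = 62*72/1000 = 4.464 L/min
a-v O2 diff = 21.0 - 15.8 = 5.2 mL/dL
VO2 = CO * (CaO2-CvO2) * 10 dL/L
VO2 = 4.464 * 5.2 * 10
VO2 = 232.1 mL/min


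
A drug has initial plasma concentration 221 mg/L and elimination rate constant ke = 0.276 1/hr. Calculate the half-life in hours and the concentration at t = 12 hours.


t_half = ln(2) / ke = 0.693147 / 0.276 = 2.511 hr
C(t) = C0 * exp(-ke*t) = 221 * exp(-0.276*12)
C(12) = 8.054 mg/L


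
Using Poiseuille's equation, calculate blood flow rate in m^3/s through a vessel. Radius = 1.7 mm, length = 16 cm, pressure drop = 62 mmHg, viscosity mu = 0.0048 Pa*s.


Q = pi*r^4*dP / (8*mu*L)
r = 0.0017 m, L = 0.16 m
dP = 62 mmHg = 8265.964 Pa
Q = 3.5301e-05 m^3/s


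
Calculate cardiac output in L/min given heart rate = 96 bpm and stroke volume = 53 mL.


CO = HR * SV
CO = 96 * 53 / 1000
CO = 5.088 L/min


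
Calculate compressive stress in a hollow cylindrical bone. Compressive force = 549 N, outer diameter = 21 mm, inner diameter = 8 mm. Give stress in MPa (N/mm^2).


A = pi*(r_o^2 - r_i^2)
r_o = 10.5 mm, r_i = 4 mm
A = 296.095 mm^2
sigma = F/A = 549 / 296.095
sigma = 1.854 MPa


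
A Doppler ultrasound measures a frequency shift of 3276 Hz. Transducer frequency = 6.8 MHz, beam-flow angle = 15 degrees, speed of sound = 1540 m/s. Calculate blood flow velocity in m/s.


v = fd * c / (2 * f0 * cos(theta))
v = 3276 * 1540 / (2 * 6.8000e+06 * cos(15))
v = 0.384 m/s


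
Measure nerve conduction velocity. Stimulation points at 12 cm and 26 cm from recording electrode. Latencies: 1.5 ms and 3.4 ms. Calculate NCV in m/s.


Distance = (26 - 12) / 100 = 0.14 m
dt = (3.4 - 1.5) / 1000 = 0.0019 s
NCV = dist / dt = 73.68 m/s


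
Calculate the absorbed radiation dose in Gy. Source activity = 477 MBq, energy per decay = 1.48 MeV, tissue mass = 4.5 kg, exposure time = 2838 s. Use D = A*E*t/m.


A = 477 MBq = 4.7700e+08 Bq
E = 1.48 MeV = 2.37096e-13 J
D = A*E*t/m = 4.7700e+08*2.37096e-13*2838/4.5
D = 0.07133 Gy


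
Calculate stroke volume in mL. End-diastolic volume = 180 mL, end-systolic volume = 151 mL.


SV = EDV - ESV
SV = 180 - 151
SV = 29 mL


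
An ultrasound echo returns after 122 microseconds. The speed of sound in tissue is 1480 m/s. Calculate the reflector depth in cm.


depth = c * t / 2
t = 122 us = 1.2200e-04 s
depth = 1480 * 1.2200e-04 / 2
depth = 0.09028 m = 9.028 cm


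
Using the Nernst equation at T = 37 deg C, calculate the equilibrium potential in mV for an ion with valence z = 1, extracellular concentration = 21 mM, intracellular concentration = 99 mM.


E = (RT/(zF)) * ln(C_out/C_in)
T = 37 + 273.15 = 310.15 K
E = (8.314 * 310.15 / (1 * 96485)) * ln(21/99)
E = -41.44 mV


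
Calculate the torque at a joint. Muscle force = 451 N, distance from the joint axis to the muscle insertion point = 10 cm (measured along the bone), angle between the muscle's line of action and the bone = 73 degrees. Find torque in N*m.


Torque = F * d * sin(theta)   (moment arm = d*sin(theta))
d = 10 cm = 0.1 m
Torque = 451 * 0.1 * sin(73)
Torque = 43.13 N*m


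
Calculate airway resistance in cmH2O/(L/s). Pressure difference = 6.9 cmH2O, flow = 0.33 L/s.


R = dP / flow
R = 6.9 / 0.33
R = 20.91 cmH2O/(L/s)


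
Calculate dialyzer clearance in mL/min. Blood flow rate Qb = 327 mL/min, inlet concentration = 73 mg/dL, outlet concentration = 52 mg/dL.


K = Qb * (Cb_in - Cb_out) / Cb_in
K = 327 * (73 - 52) / 73
K = 94.07 mL/min


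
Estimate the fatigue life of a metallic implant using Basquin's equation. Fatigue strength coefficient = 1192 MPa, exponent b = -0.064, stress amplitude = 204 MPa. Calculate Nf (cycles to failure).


sigma_a = sigma_f' * (2Nf)^b
2Nf = (sigma_a/sigma_f')^(1/b)
2Nf = (204/1192)^(1/-0.064)
2Nf = 9.5245644e+11
Nf = 4.7623e+11


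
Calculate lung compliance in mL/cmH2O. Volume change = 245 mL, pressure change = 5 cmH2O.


C = dV / dP
C = 245 / 5
C = 49 mL/cmH2O


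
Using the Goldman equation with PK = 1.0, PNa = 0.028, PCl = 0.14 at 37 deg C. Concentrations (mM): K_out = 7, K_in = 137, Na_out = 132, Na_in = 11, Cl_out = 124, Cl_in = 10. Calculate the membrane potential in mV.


Vm = (RT/F)*ln((PK*Ko + PNa*Nao + PCl*Cli)/(PK*Ki + PNa*Nai + PCl*Clo))
Numer = 12.096, Denom = 154.668
Vm = -68.11 mV


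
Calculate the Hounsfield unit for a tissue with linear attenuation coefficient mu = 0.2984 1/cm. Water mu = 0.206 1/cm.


HU = ((mu_tissue - mu_water) / mu_water) * 1000
HU = ((0.2984 - 0.206) / 0.206) * 1000
HU = 448.5


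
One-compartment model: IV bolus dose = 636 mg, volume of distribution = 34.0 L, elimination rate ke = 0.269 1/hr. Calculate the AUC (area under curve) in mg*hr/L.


C0 = Dose/Vd = 636/34.0 = 18.7059 mg/L
AUC = C0/ke = 18.7059/0.269
AUC = 69.54 mg*hr/L


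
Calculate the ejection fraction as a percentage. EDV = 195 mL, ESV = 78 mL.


SV = EDV - ESV = 195 - 78 = 117 mL
EF = SV/EDV * 100 = 117/195 * 100
EF = 60%


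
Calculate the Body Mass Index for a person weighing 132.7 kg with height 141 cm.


BMI = weight / height^2
height = 141 cm = 1.41 m
BMI = 132.7 / 1.41^2
BMI = 66.75 kg/m^2


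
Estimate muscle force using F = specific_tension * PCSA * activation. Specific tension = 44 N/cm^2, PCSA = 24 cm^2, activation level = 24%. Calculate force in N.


F = sigma * PCSA * activation
F = 44 * 24 * 0.24
F = 253.4 N


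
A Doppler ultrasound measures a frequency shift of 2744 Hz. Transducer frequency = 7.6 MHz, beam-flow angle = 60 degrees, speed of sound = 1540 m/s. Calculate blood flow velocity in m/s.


v = fd * c / (2 * f0 * cos(theta))
v = 2744 * 1540 / (2 * 7.6000e+06 * cos(60))
v = 0.556 m/s


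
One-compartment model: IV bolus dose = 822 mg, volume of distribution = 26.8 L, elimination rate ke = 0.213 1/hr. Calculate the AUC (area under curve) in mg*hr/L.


C0 = Dose/Vd = 822/26.8 = 30.6716 mg/L
AUC = C0/ke = 30.6716/0.213
AUC = 144 mg*hr/L


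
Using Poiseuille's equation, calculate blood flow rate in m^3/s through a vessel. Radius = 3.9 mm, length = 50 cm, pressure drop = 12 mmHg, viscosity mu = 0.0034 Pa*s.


Q = pi*r^4*dP / (8*mu*L)
r = 0.0039 m, L = 0.5 m
dP = 12 mmHg = 1599.864 Pa
Q = 8.5497e-05 m^3/s


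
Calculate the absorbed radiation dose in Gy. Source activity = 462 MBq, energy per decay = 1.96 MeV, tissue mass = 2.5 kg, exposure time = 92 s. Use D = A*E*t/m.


A = 462 MBq = 4.6200e+08 Bq
E = 1.96 MeV = 3.13992e-13 J
D = A*E*t/m = 4.6200e+08*3.13992e-13*92/2.5
D = 0.005338 Gy


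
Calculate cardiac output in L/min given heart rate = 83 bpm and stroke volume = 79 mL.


CO = HR * SV
CO = 83 * 79 / 1000
CO = 6.557 L/min


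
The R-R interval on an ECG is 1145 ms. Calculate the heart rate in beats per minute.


HR = 60 / RR_interval(s)
RR = 1145 ms = 1.145 s
HR = 60 / 1.145 = 52.4 bpm


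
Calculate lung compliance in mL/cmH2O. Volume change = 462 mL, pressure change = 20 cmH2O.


C = dV / dP
C = 462 / 20
C = 23.1 mL/cmH2O


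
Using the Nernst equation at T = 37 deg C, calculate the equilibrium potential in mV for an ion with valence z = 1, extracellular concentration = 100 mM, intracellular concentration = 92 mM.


E = (RT/(zF)) * ln(C_out/C_in)
T = 37 + 273.15 = 310.15 K
E = (8.314 * 310.15 / (1 * 96485)) * ln(100/92)
E = 2.228 mV


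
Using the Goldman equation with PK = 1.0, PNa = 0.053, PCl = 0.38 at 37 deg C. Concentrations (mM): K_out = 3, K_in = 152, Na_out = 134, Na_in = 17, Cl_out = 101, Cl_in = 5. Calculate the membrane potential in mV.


Vm = (RT/F)*ln((PK*Ko + PNa*Nao + PCl*Cli)/(PK*Ki + PNa*Nai + PCl*Clo))
Numer = 12.002, Denom = 191.281
Vm = -73.99 mV


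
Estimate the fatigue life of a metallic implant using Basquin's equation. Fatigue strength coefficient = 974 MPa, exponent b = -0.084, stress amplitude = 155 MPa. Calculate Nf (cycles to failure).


sigma_a = sigma_f' * (2Nf)^b
2Nf = (sigma_a/sigma_f')^(1/b)
2Nf = (155/974)^(1/-0.084)
2Nf = 3.1820387e+09
Nf = 1.5910e+09


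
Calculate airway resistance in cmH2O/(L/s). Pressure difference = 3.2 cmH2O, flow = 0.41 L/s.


R = dP / flow
R = 3.2 / 0.41
R = 7.805 cmH2O/(L/s)


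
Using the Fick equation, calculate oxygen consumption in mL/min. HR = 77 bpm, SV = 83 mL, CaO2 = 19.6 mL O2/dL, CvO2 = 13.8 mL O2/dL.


CO = HR*SV = 77*83/1000 = 6.391 L/min
a-v O2 diff = 19.6 - 13.8 = 5.8 mL/dL
VO2 = CO * (CaO2-CvO2) * 10 dL/L
VO2 = 6.391 * 5.8 * 10
VO2 = 370.7 mL/min


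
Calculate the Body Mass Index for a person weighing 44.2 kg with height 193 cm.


BMI = weight / height^2
height = 193 cm = 1.93 m
BMI = 44.2 / 1.93^2
BMI = 11.87 kg/m^2


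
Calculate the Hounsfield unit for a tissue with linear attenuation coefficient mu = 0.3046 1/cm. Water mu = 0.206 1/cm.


HU = ((mu_tissue - mu_water) / mu_water) * 1000
HU = ((0.3046 - 0.206) / 0.206) * 1000
HU = 478.6


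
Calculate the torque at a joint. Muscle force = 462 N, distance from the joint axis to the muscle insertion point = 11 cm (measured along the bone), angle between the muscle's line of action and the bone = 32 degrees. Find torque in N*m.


Torque = F * d * sin(theta)   (moment arm = d*sin(theta))
d = 11 cm = 0.11 m
Torque = 462 * 0.11 * sin(32)
Torque = 26.93 N*m


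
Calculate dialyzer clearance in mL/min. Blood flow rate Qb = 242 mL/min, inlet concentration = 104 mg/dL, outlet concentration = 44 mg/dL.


K = Qb * (Cb_in - Cb_out) / Cb_in
K = 242 * (104 - 44) / 104
K = 139.6 mL/min


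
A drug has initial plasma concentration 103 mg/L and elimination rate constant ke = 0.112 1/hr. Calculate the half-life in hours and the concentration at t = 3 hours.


t_half = ln(2) / ke = 0.693147 / 0.112 = 6.189 hr
C(t) = C0 * exp(-ke*t) = 103 * exp(-0.112*3)
C(3) = 73.61 mg/L


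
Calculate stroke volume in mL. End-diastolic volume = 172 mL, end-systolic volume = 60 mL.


SV = EDV - ESV
SV = 172 - 60
SV = 112 mL


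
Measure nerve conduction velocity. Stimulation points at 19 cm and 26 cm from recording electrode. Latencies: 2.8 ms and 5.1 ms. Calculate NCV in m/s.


Distance = (26 - 19) / 100 = 0.07 m
dt = (5.1 - 2.8) / 1000 = 0.0023 s
NCV = dist / dt = 30.43 m/s


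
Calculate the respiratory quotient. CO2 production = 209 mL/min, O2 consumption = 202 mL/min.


RQ = VCO2 / VO2
RQ = 209 / 202
RQ = 1.035


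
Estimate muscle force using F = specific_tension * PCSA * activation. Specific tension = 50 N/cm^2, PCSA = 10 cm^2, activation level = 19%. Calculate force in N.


F = sigma * PCSA * activation
F = 50 * 10 * 0.19
F = 95 N


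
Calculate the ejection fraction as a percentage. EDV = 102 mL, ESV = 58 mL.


SV = EDV - ESV = 102 - 58 = 44 mL
EF = SV/EDV * 100 = 44/102 * 100
EF = 43.14%


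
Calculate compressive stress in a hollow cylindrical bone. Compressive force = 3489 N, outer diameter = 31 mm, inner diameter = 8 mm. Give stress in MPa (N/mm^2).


A = pi*(r_o^2 - r_i^2)
r_o = 15.5 mm, r_i = 4 mm
A = 704.502 mm^2
sigma = F/A = 3489 / 704.502
sigma = 4.952 MPa


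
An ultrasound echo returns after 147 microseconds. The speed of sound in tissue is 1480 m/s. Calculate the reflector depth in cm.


depth = c * t / 2
t = 147 us = 1.4700e-04 s
depth = 1480 * 1.4700e-04 / 2
depth = 0.10878 m = 10.878 cm


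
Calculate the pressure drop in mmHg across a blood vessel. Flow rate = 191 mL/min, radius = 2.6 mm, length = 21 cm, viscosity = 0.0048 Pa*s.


dP = 8*mu*L*Q / (pi*r^4)
Q = 191 mL/min = 3.18333e-06 m^3/s
dP = 178.809 Pa = 178.809 / 133.322 mmHg = 1.341 mmHg


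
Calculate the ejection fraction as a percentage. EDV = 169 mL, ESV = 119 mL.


SV = EDV - ESV = 169 - 119 = 50 mL
EF = SV/EDV * 100 = 50/169 * 100
EF = 29.59%


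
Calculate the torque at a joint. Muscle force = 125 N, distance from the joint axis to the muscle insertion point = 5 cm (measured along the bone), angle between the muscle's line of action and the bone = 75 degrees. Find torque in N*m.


Torque = F * d * sin(theta)   (moment arm = d*sin(theta))
d = 5 cm = 0.05 m
Torque = 125 * 0.05 * sin(75)
Torque = 6.037 N*m


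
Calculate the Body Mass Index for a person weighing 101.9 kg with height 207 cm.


BMI = weight / height^2
height = 207 cm = 2.07 m
BMI = 101.9 / 2.07^2
BMI = 23.78 kg/m^2


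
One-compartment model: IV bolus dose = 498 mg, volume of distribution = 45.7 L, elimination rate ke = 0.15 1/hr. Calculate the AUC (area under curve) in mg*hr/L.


C0 = Dose/Vd = 498/45.7 = 10.8972 mg/L
AUC = C0/ke = 10.8972/0.15
AUC = 72.65 mg*hr/L


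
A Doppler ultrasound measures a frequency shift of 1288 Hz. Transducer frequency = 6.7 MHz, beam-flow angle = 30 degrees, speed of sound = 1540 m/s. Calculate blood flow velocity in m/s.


v = fd * c / (2 * f0 * cos(theta))
v = 1288 * 1540 / (2 * 6.7000e+06 * cos(30))
v = 0.1709 m/s


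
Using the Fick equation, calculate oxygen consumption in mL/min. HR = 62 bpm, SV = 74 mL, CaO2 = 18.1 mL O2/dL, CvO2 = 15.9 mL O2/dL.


CO = HR*SV = 62*74/1000 = 4.588 L/min
a-v O2 diff = 18.1 - 15.9 = 2.2 mL/dL
VO2 = CO * (CaO2-CvO2) * 10 dL/L
VO2 = 4.588 * 2.2 * 10
VO2 = 100.9 mL/min


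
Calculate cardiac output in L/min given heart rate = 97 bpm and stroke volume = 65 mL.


CO = HR * SV
CO = 97 * 65 / 1000
CO = 6.305 L/min


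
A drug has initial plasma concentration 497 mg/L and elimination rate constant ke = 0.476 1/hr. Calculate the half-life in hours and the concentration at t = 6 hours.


t_half = ln(2) / ke = 0.693147 / 0.476 = 1.456 hr
C(t) = C0 * exp(-ke*t) = 497 * exp(-0.476*6)
C(6) = 28.58 mg/L


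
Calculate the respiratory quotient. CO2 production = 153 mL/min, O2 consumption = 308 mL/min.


RQ = VCO2 / VO2
RQ = 153 / 308
RQ = 0.4968


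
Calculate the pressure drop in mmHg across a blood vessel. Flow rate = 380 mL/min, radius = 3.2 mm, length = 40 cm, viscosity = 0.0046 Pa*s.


dP = 8*mu*L*Q / (pi*r^4)
Q = 380 mL/min = 6.33333e-06 m^3/s
dP = 283.002 Pa = 283.002 / 133.322 mmHg = 2.123 mmHg


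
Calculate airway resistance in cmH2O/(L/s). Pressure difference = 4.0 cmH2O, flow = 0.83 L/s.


R = dP / flow
R = 4.0 / 0.83
R = 4.819 cmH2O/(L/s)


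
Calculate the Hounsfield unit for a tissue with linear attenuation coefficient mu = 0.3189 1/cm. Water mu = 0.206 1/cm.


HU = ((mu_tissue - mu_water) / mu_water) * 1000
HU = ((0.3189 - 0.206) / 0.206) * 1000
HU = 548.1


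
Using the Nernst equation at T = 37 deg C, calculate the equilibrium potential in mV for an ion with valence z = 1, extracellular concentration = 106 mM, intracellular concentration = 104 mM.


E = (RT/(zF)) * ln(C_out/C_in)
T = 37 + 273.15 = 310.15 K
E = (8.314 * 310.15 / (1 * 96485)) * ln(106/104)
E = 0.5091 mV


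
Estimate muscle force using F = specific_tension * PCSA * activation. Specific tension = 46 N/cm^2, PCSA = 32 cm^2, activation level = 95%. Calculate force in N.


F = sigma * PCSA * activation
F = 46 * 32 * 0.95
F = 1398 N


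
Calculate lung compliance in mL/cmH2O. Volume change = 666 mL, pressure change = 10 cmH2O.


C = dV / dP
C = 666 / 10
C = 66.6 mL/cmH2O


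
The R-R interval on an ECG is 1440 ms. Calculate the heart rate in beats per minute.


HR = 60 / RR_interval(s)
RR = 1440 ms = 1.44 s
HR = 60 / 1.44 = 41.67 bpm


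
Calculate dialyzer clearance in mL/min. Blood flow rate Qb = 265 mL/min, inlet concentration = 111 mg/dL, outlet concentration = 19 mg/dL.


K = Qb * (Cb_in - Cb_out) / Cb_in
K = 265 * (111 - 19) / 111
K = 219.6 mL/min


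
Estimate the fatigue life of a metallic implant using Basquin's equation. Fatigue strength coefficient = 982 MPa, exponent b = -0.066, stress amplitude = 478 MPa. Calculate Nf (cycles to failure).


sigma_a = sigma_f' * (2Nf)^b
2Nf = (sigma_a/sigma_f')^(1/b)
2Nf = (478/982)^(1/-0.066)
2Nf = 54655.034
Nf = 2.733e+04


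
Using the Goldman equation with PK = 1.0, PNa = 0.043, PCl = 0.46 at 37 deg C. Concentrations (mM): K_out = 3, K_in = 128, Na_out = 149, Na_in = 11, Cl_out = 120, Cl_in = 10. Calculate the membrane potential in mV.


Vm = (RT/F)*ln((PK*Ko + PNa*Nao + PCl*Cli)/(PK*Ki + PNa*Nai + PCl*Clo))
Numer = 14.007, Denom = 183.673
Vm = -68.78 mV


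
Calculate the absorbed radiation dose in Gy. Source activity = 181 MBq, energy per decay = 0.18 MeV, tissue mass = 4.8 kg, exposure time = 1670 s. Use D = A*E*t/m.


A = 181 MBq = 1.8100e+08 Bq
E = 0.18 MeV = 2.8836e-14 J
D = A*E*t/m = 1.8100e+08*2.8836e-14*1670/4.8
D = 0.001816 Gy


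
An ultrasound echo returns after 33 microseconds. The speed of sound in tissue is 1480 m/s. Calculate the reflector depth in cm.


depth = c * t / 2
t = 33 us = 3.3000e-05 s
depth = 1480 * 3.3000e-05 / 2
depth = 0.02442 m = 2.442 cm


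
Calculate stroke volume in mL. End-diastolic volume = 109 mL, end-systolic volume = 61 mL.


SV = EDV - ESV
SV = 109 - 61
SV = 48 mL


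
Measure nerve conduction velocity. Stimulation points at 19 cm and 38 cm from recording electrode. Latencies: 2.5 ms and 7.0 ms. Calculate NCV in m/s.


Distance = (38 - 19) / 100 = 0.19 m
dt = (7.0 - 2.5) / 1000 = 0.0045 s
NCV = dist / dt = 42.22 m/s


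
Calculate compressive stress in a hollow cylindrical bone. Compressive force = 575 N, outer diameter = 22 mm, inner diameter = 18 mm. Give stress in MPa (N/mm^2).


A = pi*(r_o^2 - r_i^2)
r_o = 11 mm, r_i = 9 mm
A = 125.664 mm^2
sigma = F/A = 575 / 125.664
sigma = 4.576 MPa


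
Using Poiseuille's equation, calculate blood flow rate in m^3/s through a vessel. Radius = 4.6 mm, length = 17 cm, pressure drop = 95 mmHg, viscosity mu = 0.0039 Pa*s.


Q = pi*r^4*dP / (8*mu*L)
r = 0.0046 m, L = 0.17 m
dP = 95 mmHg = 12665.59 Pa
Q = 0.003359 m^3/s


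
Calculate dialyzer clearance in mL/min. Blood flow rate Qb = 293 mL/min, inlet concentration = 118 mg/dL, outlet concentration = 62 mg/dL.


K = Qb * (Cb_in - Cb_out) / Cb_in
K = 293 * (118 - 62) / 118
K = 139.1 mL/min


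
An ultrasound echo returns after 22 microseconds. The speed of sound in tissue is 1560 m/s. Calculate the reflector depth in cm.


depth = c * t / 2
t = 22 us = 2.2000e-05 s
depth = 1560 * 2.2000e-05 / 2
depth = 0.01716 m = 1.716 cm


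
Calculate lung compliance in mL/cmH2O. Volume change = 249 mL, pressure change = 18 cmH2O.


C = dV / dP
C = 249 / 18
C = 13.83 mL/cmH2O


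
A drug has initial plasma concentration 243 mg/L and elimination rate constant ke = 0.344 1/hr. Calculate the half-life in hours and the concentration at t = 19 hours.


t_half = ln(2) / ke = 0.693147 / 0.344 = 2.015 hr
C(t) = C0 * exp(-ke*t) = 243 * exp(-0.344*19)
C(19) = 0.3524 mg/L


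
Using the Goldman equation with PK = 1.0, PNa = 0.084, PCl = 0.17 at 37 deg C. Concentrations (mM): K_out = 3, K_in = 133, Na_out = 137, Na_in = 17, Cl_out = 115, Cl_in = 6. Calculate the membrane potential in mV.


Vm = (RT/F)*ln((PK*Ko + PNa*Nao + PCl*Cli)/(PK*Ki + PNa*Nai + PCl*Clo))
Numer = 15.528, Denom = 153.978
Vm = -61.31 mV


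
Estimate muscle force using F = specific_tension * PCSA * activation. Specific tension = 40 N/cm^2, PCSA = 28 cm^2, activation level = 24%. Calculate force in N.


F = sigma * PCSA * activation
F = 40 * 28 * 0.24
F = 268.8 N


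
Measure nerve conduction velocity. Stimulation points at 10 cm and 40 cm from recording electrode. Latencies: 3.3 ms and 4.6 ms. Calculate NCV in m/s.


Distance = (40 - 10) / 100 = 0.3 m
dt = (4.6 - 3.3) / 1000 = 0.0013 s
NCV = dist / dt = 230.8 m/s


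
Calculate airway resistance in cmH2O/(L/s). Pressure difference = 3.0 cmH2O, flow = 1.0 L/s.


R = dP / flow
R = 3.0 / 1.0
R = 3 cmH2O/(L/s)


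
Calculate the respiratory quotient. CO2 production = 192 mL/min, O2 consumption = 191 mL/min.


RQ = VCO2 / VO2
RQ = 192 / 191
RQ = 1.005


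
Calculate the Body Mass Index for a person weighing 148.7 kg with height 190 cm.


BMI = weight / height^2
height = 190 cm = 1.9 m
BMI = 148.7 / 1.9^2
BMI = 41.19 kg/m^2


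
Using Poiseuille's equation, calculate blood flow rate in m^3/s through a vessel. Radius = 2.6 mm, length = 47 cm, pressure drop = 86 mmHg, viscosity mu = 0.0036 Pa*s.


Q = pi*r^4*dP / (8*mu*L)
r = 0.0026 m, L = 0.47 m
dP = 86 mmHg = 11465.692 Pa
Q = 1.2161e-04 m^3/s


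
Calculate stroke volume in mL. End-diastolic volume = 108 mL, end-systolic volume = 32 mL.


SV = EDV - ESV
SV = 108 - 32
SV = 76 mL


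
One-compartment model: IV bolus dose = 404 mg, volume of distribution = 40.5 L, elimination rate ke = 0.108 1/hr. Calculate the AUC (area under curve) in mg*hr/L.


C0 = Dose/Vd = 404/40.5 = 9.97531 mg/L
AUC = C0/ke = 9.97531/0.108
AUC = 92.36 mg*hr/L


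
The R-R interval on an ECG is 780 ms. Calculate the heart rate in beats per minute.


HR = 60 / RR_interval(s)
RR = 780 ms = 0.78 s
HR = 60 / 0.78 = 76.92 bpm


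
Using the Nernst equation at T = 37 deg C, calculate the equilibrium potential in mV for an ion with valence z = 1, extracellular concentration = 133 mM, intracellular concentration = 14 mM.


E = (RT/(zF)) * ln(C_out/C_in)
T = 37 + 273.15 = 310.15 K
E = (8.314 * 310.15 / (1 * 96485)) * ln(133/14)
E = 60.17 mV


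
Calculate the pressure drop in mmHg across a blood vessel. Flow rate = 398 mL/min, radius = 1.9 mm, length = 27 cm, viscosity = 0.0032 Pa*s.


dP = 8*mu*L*Q / (pi*r^4)
Q = 398 mL/min = 6.63333e-06 m^3/s
dP = 1119.88 Pa = 1119.88 / 133.322 mmHg = 8.4 mmHg


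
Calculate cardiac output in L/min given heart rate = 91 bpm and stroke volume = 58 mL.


CO = HR * SV
CO = 91 * 58 / 1000
CO = 5.278 L/min


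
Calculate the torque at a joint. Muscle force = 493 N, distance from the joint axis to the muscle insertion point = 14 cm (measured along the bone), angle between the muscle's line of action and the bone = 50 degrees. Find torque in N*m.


Torque = F * d * sin(theta)   (moment arm = d*sin(theta))
d = 14 cm = 0.14 m
Torque = 493 * 0.14 * sin(50)
Torque = 52.87 N*m


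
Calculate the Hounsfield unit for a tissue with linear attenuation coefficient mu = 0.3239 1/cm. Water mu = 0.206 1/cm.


HU = ((mu_tissue - mu_water) / mu_water) * 1000
HU = ((0.3239 - 0.206) / 0.206) * 1000
HU = 572.3


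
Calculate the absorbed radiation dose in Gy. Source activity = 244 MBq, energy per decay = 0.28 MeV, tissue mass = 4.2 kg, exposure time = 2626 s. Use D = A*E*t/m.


A = 244 MBq = 2.4400e+08 Bq
E = 0.28 MeV = 4.4856e-14 J
D = A*E*t/m = 2.4400e+08*4.4856e-14*2626/4.2
D = 0.006843 Gy


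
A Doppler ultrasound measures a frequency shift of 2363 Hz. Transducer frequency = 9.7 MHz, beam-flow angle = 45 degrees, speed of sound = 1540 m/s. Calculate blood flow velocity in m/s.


v = fd * c / (2 * f0 * cos(theta))
v = 2363 * 1540 / (2 * 9.7000e+06 * cos(45))
v = 0.2653 m/s


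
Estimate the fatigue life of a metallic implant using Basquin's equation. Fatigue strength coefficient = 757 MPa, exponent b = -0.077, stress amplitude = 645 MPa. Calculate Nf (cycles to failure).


sigma_a = sigma_f' * (2Nf)^b
2Nf = (sigma_a/sigma_f')^(1/b)
2Nf = (645/757)^(1/-0.077)
2Nf = 7.999578
Nf = 4


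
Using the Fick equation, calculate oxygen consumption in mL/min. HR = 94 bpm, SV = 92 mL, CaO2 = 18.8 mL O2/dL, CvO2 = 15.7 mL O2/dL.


CO = HR*SV = 94*92/1000 = 8.648 L/min
a-v O2 diff = 18.8 - 15.7 = 3.1 mL/dL
VO2 = CO * (CaO2-CvO2) * 10 dL/L
VO2 = 8.648 * 3.1 * 10
VO2 = 268.1 mL/min


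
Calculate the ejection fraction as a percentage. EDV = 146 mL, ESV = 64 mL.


SV = EDV - ESV = 146 - 64 = 82 mL
EF = SV/EDV * 100 = 82/146 * 100
EF = 56.16%


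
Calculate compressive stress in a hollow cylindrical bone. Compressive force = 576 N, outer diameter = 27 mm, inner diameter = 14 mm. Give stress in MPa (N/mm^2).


A = pi*(r_o^2 - r_i^2)
r_o = 13.5 mm, r_i = 7 mm
A = 418.617 mm^2
sigma = F/A = 576 / 418.617
sigma = 1.376 MPa


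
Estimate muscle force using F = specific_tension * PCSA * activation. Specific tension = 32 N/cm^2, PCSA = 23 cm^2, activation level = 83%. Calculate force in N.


F = sigma * PCSA * activation
F = 32 * 23 * 0.83
F = 610.9 N


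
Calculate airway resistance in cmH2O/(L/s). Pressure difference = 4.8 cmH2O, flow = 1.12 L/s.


R = dP / flow
R = 4.8 / 1.12
R = 4.286 cmH2O/(L/s)


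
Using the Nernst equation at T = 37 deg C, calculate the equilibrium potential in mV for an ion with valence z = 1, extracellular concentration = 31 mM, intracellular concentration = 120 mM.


E = (RT/(zF)) * ln(C_out/C_in)
T = 37 + 273.15 = 310.15 K
E = (8.314 * 310.15 / (1 * 96485)) * ln(31/120)
E = -36.17 mV


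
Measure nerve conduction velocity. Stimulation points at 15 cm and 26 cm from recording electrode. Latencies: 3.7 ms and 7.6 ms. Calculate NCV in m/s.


Distance = (26 - 15) / 100 = 0.11 m
dt = (7.6 - 3.7) / 1000 = 0.0039 s
NCV = dist / dt = 28.21 m/s


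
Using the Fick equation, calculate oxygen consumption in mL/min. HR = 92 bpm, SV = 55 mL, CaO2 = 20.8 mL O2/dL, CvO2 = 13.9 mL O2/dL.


CO = HR*SV = 92*55/1000 = 5.06 L/min
a-v O2 diff = 20.8 - 13.9 = 6.9 mL/dL
VO2 = CO * (CaO2-CvO2) * 10 dL/L
VO2 = 5.06 * 6.9 * 10
VO2 = 349.1 mL/min


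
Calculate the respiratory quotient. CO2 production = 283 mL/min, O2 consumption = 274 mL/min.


RQ = VCO2 / VO2
RQ = 283 / 274
RQ = 1.033


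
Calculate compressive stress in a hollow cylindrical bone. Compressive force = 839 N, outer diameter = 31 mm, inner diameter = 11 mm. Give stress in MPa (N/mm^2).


A = pi*(r_o^2 - r_i^2)
r_o = 15.5 mm, r_i = 5.5 mm
A = 659.734 mm^2
sigma = F/A = 839 / 659.734
sigma = 1.272 MPa


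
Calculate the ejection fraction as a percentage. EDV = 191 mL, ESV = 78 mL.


SV = EDV - ESV = 191 - 78 = 113 mL
EF = SV/EDV * 100 = 113/191 * 100
EF = 59.16%


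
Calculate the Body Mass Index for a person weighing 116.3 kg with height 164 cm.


BMI = weight / height^2
height = 164 cm = 1.64 m
BMI = 116.3 / 1.64^2
BMI = 43.24 kg/m^2


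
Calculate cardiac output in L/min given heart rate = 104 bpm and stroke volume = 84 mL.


CO = HR * SV
CO = 104 * 84 / 1000
CO = 8.736 L/min


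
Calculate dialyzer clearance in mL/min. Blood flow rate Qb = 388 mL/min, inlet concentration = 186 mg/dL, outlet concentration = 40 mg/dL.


K = Qb * (Cb_in - Cb_out) / Cb_in
K = 388 * (186 - 40) / 186
K = 304.6 mL/min


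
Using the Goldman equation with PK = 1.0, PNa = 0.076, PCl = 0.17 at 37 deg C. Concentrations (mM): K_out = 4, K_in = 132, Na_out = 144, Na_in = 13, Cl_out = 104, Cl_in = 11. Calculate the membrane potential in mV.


Vm = (RT/F)*ln((PK*Ko + PNa*Nao + PCl*Cli)/(PK*Ki + PNa*Nai + PCl*Clo))
Numer = 16.814, Denom = 150.668
Vm = -58.6 mV


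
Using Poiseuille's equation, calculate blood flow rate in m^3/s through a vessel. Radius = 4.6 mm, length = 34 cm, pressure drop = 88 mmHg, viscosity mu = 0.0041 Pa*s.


Q = pi*r^4*dP / (8*mu*L)
r = 0.0046 m, L = 0.34 m
dP = 88 mmHg = 11732.336 Pa
Q = 0.00148 m^3/s


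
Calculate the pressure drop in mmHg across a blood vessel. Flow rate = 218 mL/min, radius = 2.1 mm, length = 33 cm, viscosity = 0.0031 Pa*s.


dP = 8*mu*L*Q / (pi*r^4)
Q = 218 mL/min = 3.63333e-06 m^3/s
dP = 486.68 Pa = 486.68 / 133.322 mmHg = 3.65 mmHg


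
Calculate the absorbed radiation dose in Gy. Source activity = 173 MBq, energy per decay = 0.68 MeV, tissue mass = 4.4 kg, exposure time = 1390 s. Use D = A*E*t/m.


A = 173 MBq = 1.7300e+08 Bq
E = 0.68 MeV = 1.08936e-13 J
D = A*E*t/m = 1.7300e+08*1.08936e-13*1390/4.4
D = 0.005954 Gy


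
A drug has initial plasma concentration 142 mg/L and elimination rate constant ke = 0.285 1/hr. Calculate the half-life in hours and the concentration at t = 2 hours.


t_half = ln(2) / ke = 0.693147 / 0.285 = 2.432 hr
C(t) = C0 * exp(-ke*t) = 142 * exp(-0.285*2)
C(2) = 80.3 mg/L


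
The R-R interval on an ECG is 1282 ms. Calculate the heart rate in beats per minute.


HR = 60 / RR_interval(s)
RR = 1282 ms = 1.282 s
HR = 60 / 1.282 = 46.8 bpm


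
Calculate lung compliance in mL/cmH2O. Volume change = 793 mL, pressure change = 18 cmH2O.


C = dV / dP
C = 793 / 18
C = 44.06 mL/cmH2O


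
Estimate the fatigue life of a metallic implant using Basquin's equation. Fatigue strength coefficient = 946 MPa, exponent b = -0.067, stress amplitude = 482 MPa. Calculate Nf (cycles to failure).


sigma_a = sigma_f' * (2Nf)^b
2Nf = (sigma_a/sigma_f')^(1/b)
2Nf = (482/946)^(1/-0.067)
2Nf = 23485.912
Nf = 1.174e+04


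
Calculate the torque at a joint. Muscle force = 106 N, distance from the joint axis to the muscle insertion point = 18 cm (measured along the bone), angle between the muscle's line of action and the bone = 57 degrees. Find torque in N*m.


Torque = F * d * sin(theta)   (moment arm = d*sin(theta))
d = 18 cm = 0.18 m
Torque = 106 * 0.18 * sin(57)
Torque = 16 N*m


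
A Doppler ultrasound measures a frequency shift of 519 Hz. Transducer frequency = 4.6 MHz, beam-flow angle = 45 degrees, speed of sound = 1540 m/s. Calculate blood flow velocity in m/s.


v = fd * c / (2 * f0 * cos(theta))
v = 519 * 1540 / (2 * 4.6000e+06 * cos(45))
v = 0.1229 m/s


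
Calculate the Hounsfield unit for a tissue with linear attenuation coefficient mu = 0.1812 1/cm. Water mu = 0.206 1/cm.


HU = ((mu_tissue - mu_water) / mu_water) * 1000
HU = ((0.1812 - 0.206) / 0.206) * 1000
HU = -120.4


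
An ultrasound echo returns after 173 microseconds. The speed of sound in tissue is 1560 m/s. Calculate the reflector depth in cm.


depth = c * t / 2
t = 173 us = 1.7300e-04 s
depth = 1560 * 1.7300e-04 / 2
depth = 0.13494 m = 13.494 cm


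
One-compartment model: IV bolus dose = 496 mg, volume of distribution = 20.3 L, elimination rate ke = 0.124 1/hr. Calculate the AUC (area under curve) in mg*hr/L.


C0 = Dose/Vd = 496/20.3 = 24.4335 mg/L
AUC = C0/ke = 24.4335/0.124
AUC = 197 mg*hr/L


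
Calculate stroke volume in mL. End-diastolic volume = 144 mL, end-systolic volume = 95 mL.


SV = EDV - ESV
SV = 144 - 95
SV = 49 mL


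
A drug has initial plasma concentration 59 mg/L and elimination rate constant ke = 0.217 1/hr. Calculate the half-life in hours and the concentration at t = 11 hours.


t_half = ln(2) / ke = 0.693147 / 0.217 = 3.194 hr
C(t) = C0 * exp(-ke*t) = 59 * exp(-0.217*11)
C(11) = 5.422 mg/L


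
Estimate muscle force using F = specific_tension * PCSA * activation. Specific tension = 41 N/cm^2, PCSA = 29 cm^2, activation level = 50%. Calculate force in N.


F = sigma * PCSA * activation
F = 41 * 29 * 0.5
F = 594.5 N


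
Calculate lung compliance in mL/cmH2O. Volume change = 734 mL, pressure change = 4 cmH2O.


C = dV / dP
C = 734 / 4
C = 183.5 mL/cmH2O


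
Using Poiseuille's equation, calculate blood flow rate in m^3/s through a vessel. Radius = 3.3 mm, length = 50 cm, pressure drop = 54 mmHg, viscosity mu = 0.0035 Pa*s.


Q = pi*r^4*dP / (8*mu*L)
r = 0.0033 m, L = 0.5 m
dP = 54 mmHg = 7199.388 Pa
Q = 1.9159e-04 m^3/s


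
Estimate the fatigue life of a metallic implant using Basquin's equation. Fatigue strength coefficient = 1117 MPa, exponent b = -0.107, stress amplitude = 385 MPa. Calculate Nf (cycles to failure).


sigma_a = sigma_f' * (2Nf)^b
2Nf = (sigma_a/sigma_f')^(1/b)
2Nf = (385/1117)^(1/-0.107)
2Nf = 21052.024
Nf = 1.053e+04


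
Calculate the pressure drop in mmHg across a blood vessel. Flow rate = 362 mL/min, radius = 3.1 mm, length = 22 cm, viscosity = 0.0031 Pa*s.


dP = 8*mu*L*Q / (pi*r^4)
Q = 362 mL/min = 6.03333e-06 m^3/s
dP = 113.458 Pa = 113.458 / 133.322 mmHg = 0.851 mmHg


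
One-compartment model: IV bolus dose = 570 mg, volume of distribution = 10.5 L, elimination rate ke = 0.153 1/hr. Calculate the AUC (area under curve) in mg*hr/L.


C0 = Dose/Vd = 570/10.5 = 54.2857 mg/L
AUC = C0/ke = 54.2857/0.153
AUC = 354.8 mg*hr/L


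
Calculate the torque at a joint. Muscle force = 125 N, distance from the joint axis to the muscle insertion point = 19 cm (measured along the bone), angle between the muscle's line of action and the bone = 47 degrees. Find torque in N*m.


Torque = F * d * sin(theta)   (moment arm = d*sin(theta))
d = 19 cm = 0.19 m
Torque = 125 * 0.19 * sin(47)
Torque = 17.37 N*m


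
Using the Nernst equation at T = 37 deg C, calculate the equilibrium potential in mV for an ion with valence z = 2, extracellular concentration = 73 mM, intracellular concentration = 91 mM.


E = (RT/(zF)) * ln(C_out/C_in)
T = 37 + 273.15 = 310.15 K
E = (8.314 * 310.15 / (2 * 96485)) * ln(73/91)
E = -2.945 mV


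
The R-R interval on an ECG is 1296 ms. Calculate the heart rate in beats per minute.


HR = 60 / RR_interval(s)
RR = 1296 ms = 1.296 s
HR = 60 / 1.296 = 46.3 bpm


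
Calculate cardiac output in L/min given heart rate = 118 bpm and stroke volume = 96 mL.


CO = HR * SV
CO = 118 * 96 / 1000
CO = 11.33 L/min


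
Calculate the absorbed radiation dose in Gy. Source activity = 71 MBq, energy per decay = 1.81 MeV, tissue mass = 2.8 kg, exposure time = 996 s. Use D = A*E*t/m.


A = 71 MBq = 7.1000e+07 Bq
E = 1.81 MeV = 2.89962e-13 J
D = A*E*t/m = 7.1000e+07*2.89962e-13*996/2.8
D = 0.007323 Gy


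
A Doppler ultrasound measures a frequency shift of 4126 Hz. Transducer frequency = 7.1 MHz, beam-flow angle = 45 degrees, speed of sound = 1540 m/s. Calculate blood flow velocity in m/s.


v = fd * c / (2 * f0 * cos(theta))
v = 4126 * 1540 / (2 * 7.1000e+06 * cos(45))
v = 0.6328 m/s


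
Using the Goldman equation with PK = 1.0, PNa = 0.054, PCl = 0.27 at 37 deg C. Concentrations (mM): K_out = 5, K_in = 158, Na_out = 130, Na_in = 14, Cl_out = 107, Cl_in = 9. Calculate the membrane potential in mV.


Vm = (RT/F)*ln((PK*Ko + PNa*Nao + PCl*Cli)/(PK*Ki + PNa*Nai + PCl*Clo))
Numer = 14.45, Denom = 187.646
Vm = -68.52 mV


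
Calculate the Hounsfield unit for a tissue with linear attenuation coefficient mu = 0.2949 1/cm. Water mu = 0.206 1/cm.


HU = ((mu_tissue - mu_water) / mu_water) * 1000
HU = ((0.2949 - 0.206) / 0.206) * 1000
HU = 431.6


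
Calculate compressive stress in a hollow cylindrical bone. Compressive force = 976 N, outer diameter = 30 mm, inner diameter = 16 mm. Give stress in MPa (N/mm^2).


A = pi*(r_o^2 - r_i^2)
r_o = 15 mm, r_i = 8 mm
A = 505.796 mm^2
sigma = F/A = 976 / 505.796
sigma = 1.93 MPa


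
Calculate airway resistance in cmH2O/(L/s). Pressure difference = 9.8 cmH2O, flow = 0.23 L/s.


R = dP / flow
R = 9.8 / 0.23
R = 42.61 cmH2O/(L/s)


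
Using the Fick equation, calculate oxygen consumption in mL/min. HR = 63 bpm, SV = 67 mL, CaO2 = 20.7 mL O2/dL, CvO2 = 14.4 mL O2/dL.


CO = HR*SV = 63*67/1000 = 4.221 L/min
a-v O2 diff = 20.7 - 14.4 = 6.3 mL/dL
VO2 = CO * (CaO2-CvO2) * 10 dL/L
VO2 = 4.221 * 6.3 * 10
VO2 = 265.9 mL/min


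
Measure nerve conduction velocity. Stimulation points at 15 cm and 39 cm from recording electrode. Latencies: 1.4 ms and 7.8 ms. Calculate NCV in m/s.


Distance = (39 - 15) / 100 = 0.24 m
dt = (7.8 - 1.4) / 1000 = 0.0064 s
NCV = dist / dt = 37.5 m/s


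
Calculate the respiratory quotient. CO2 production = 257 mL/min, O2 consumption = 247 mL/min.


RQ = VCO2 / VO2
RQ = 257 / 247
RQ = 1.04


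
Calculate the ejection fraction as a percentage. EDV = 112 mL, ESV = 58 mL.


SV = EDV - ESV = 112 - 58 = 54 mL
EF = SV/EDV * 100 = 54/112 * 100
EF = 48.21%


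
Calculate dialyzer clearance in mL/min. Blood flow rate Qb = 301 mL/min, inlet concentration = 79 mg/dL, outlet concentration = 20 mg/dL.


K = Qb * (Cb_in - Cb_out) / Cb_in
K = 301 * (79 - 20) / 79
K = 224.8 mL/min


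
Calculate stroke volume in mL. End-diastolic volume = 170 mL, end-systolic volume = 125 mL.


SV = EDV - ESV
SV = 170 - 125
SV = 45 mL


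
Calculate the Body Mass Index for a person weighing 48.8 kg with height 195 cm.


BMI = weight / height^2
height = 195 cm = 1.95 m
BMI = 48.8 / 1.95^2
BMI = 12.83 kg/m^2


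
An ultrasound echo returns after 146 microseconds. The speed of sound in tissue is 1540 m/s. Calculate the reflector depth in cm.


depth = c * t / 2
t = 146 us = 1.4600e-04 s
depth = 1540 * 1.4600e-04 / 2
depth = 0.11242 m = 11.242 cm


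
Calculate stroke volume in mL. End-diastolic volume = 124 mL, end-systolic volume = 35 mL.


SV = EDV - ESV
SV = 124 - 35
SV = 89 mL


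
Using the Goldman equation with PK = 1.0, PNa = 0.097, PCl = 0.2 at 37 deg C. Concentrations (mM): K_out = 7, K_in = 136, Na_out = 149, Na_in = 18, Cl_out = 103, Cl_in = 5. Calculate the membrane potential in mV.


Vm = (RT/F)*ln((PK*Ko + PNa*Nao + PCl*Cli)/(PK*Ki + PNa*Nai + PCl*Clo))
Numer = 22.453, Denom = 158.346
Vm = -52.2 mV


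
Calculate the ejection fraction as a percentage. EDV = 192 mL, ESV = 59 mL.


SV = EDV - ESV = 192 - 59 = 133 mL
EF = SV/EDV * 100 = 133/192 * 100
EF = 69.27%


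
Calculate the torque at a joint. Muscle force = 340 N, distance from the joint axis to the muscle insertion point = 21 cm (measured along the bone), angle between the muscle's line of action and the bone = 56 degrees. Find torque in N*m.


Torque = F * d * sin(theta)   (moment arm = d*sin(theta))
d = 21 cm = 0.21 m
Torque = 340 * 0.21 * sin(56)
Torque = 59.19 N*m


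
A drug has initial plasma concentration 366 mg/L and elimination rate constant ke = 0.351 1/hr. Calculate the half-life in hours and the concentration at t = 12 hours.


t_half = ln(2) / ke = 0.693147 / 0.351 = 1.975 hr
C(t) = C0 * exp(-ke*t) = 366 * exp(-0.351*12)
C(12) = 5.423 mg/L


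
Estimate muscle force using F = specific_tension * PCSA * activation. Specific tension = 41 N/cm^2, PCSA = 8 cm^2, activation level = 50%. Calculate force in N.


F = sigma * PCSA * activation
F = 41 * 8 * 0.5
F = 164 N


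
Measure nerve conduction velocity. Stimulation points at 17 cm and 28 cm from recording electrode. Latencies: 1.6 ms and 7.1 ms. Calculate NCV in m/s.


Distance = (28 - 17) / 100 = 0.11 m
dt = (7.1 - 1.6) / 1000 = 0.0055 s
NCV = dist / dt = 20 m/s


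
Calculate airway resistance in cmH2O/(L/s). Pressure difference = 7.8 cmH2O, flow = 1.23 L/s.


R = dP / flow
R = 7.8 / 1.23
R = 6.341 cmH2O/(L/s)


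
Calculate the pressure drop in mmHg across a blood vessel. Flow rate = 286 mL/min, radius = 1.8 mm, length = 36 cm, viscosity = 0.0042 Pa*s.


dP = 8*mu*L*Q / (pi*r^4)
Q = 286 mL/min = 4.76667e-06 m^3/s
dP = 1748.3 Pa = 1748.3 / 133.322 mmHg = 13.11 mmHg


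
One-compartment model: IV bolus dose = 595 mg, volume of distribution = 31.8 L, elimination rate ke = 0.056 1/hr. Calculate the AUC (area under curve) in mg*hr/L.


C0 = Dose/Vd = 595/31.8 = 18.7107 mg/L
AUC = C0/ke = 18.7107/0.056
AUC = 334.1 mg*hr/L


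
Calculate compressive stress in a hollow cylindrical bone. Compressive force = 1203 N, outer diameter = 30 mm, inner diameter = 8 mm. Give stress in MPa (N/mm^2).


A = pi*(r_o^2 - r_i^2)
r_o = 15 mm, r_i = 4 mm
A = 656.593 mm^2
sigma = F/A = 1203 / 656.593
sigma = 1.832 MPa


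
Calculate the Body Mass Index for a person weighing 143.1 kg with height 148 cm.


BMI = weight / height^2
height = 148 cm = 1.48 m
BMI = 143.1 / 1.48^2
BMI = 65.33 kg/m^2


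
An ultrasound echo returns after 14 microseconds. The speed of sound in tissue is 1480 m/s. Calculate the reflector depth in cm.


depth = c * t / 2
t = 14 us = 1.4000e-05 s
depth = 1480 * 1.4000e-05 / 2
depth = 0.01036 m = 1.036 cm
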